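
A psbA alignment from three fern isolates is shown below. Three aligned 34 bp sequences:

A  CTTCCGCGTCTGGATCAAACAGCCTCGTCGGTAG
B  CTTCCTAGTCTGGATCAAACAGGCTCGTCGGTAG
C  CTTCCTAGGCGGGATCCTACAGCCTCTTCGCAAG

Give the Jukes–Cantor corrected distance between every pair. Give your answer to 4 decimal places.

d(A,B) = 0.0939, d(A,C) = 0.3265, d(B,C) = 0.2824

A–B: 3/34 sites differ → p ≈ 0.088235, d = −0.75 ln(1 − 0.117647) = 0.093872 ≈ 0.0939.
A–C: 9/34 sites differ → p ≈ 0.264706, d = −0.75 ln(1 − 0.352941) = 0.326488 ≈ 0.3265.
B–C: 8/34 sites differ → p ≈ 0.235294, d = −0.75 ln(1 − 0.313725) = 0.282358 ≈ 0.2824.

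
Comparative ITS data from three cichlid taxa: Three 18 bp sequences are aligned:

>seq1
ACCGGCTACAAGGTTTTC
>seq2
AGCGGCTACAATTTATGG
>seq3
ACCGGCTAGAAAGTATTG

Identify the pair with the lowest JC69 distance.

seq1–seq2: 6/18 differ, p = 0.333, d = 0.441.
seq1–seq3: 4/18 differ, p = 0.222, d = 0.264.
seq2–seq3: 5/18 differ, p = 0.278, d = 0.347.
The smallest distance is between seq1 and seq3.

seq1 and seq3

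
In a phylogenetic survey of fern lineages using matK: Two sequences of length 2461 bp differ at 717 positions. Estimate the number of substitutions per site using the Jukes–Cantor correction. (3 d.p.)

p = 717/2461 ≈ 0.291345.
d = −(3/4) ln(1 − 4p/3) = −0.75 ln(1 − 0.38846) = −0.75 ln(0.61154)
  = −0.75 × (-0.491775) = 0.368831 substitutions/site.

0.369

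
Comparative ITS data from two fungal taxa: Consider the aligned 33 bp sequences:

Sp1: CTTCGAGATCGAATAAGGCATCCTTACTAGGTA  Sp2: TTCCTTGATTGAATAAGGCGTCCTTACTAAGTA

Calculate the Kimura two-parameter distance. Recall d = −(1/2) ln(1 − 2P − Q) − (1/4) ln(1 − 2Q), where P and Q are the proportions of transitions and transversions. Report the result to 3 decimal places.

0.258

Of 33 sites, 5 differences are transitions and 2 are transversions, so P = 5/33 ≈ 0.151515 and Q = 2/33 ≈ 0.060606.
Under the Kimura two-parameter model, d = −½ ln(1 − 2P − Q) − ¼ ln(1 − 2Q).
1 − 2P − Q = 0.636364, giving −½ ln(0.636364) = 0.225992.
1 − 2Q = 0.878788, giving −¼ ln(0.878788) = 0.032303.
d = 0.225992 + 0.032303 = 0.258295.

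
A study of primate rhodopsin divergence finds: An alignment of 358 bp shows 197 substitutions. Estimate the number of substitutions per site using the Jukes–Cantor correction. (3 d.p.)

p = 197/358 ≈ 0.550279.
d = −(3/4) ln(1 − 4p/3) = −0.75 ln(1 − 0.733705) = −0.75 ln(0.266295)
  = −0.75 × (-1.323151) = 0.992363 substitutions/site.

0.992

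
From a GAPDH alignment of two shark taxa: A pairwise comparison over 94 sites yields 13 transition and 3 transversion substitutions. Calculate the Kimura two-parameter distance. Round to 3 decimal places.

0.201

P = 13/94 ≈ 0.138298 and Q = 3/94 ≈ 0.031915.
Under the Kimura two-parameter model, d = −½ ln(1 − 2P − Q) − ¼ ln(1 − 2Q).
1 − 2P − Q = 0.691489, giving −½ ln(0.691489) = 0.184454.
1 − 2Q = 0.93617, giving −¼ ln(0.93617) = 0.016490.
d = 0.184454 + 0.016490 = 0.200944.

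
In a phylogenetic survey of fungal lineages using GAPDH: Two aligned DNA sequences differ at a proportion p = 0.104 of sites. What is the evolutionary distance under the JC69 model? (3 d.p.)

d = −(3/4) ln(1 − 4p/3) = −0.75 ln(1 − 0.138667) = −0.75 ln(0.861333)
  = −0.75 × (-0.149274) = 0.111956 substitutions/site.

0.112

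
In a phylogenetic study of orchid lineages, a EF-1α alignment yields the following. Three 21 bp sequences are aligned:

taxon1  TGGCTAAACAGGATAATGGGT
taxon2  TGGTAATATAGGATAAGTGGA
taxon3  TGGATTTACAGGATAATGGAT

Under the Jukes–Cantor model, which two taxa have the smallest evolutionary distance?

taxon1–taxon2: 7/21 differ, p = 0.333, d = 0.441.
taxon1–taxon3: 4/21 differ, p = 0.190, d = 0.220.
taxon2–taxon3: 8/21 differ, p = 0.381, d = 0.532.
The smallest distance is between taxon1 and taxon3.

taxon1 and taxon3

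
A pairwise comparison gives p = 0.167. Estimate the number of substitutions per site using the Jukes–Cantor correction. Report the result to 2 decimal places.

0.19

d = −(3/4) ln(1 − 4p/3) = −0.75 ln(1 − 0.222667) = −0.75 ln(0.777333)
  = −0.75 × (-0.251886) = 0.188915 substitutions/site.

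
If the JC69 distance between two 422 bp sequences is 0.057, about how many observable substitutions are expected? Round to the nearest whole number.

23

Invert JC69: p = (3/4)(1 − e^(−4d/3)) = 0.75 × (1 − e^(-0.076)) = 0.75 × (1 − 0.926816) = 0.054888.
Expected differing sites = pL ≈ 0.054888 × 422 = 23.162736 ≈ 23.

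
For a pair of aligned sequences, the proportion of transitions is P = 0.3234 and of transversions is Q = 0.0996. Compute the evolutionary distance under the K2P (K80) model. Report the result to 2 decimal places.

0.74

Under the Kimura two-parameter model, d = −½ ln(1 − 2P − Q) − ¼ ln(1 − 2Q).
1 − 2P − Q = 0.2536, giving −½ ln(0.2536) = 0.685999.
1 − 2Q = 0.8008, giving −¼ ln(0.8008) = 0.055536.
d = 0.685999 + 0.055536 = 0.741535.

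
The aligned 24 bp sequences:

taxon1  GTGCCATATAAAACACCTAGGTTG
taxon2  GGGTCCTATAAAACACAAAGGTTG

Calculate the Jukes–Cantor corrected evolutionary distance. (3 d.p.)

The sequences differ at 5 of 24 sites (2, 4, 6, 17, 18), so p = 5/24 ≈ 0.208333.
d = −(3/4) ln(1 − 4p/3) = −0.75 ln(1 − 0.277777) = −0.75 ln(0.722223)
  = −0.75 × (-0.325421) = 0.244066 substitutions/site.

0.244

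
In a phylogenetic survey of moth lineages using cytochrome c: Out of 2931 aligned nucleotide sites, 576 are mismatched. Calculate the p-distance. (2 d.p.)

0.20

p = 576/2931 = 0.196519… ≈ 0.20 (to 2 d.p.).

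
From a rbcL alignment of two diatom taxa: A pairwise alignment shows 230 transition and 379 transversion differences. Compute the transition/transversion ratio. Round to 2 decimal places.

R = 230/379 = 0.606860… ≈ 0.61 (to 2 d.p.).

0.61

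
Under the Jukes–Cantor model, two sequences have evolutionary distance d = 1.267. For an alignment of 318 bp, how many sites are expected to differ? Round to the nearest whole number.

194

Invert JC69: p = (3/4)(1 − e^(−4d/3)) = 0.75 × (1 − e^(-1.689333)) = 0.75 × (1 − 0.184643) = 0.611518.
Expected differing sites = pL ≈ 0.611518 × 318 = 194.462724 ≈ 194.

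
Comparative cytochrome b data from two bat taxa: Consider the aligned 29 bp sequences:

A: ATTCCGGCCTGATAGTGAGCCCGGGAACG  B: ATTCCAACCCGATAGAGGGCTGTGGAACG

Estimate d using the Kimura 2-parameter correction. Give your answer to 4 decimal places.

0.3553

Of 29 sites, 5 differences are transitions and 3 are transversions, so P = 5/29 ≈ 0.172414 and Q = 3/29 ≈ 0.103448.
Under the Kimura two-parameter model, d = −½ ln(1 − 2P − Q) − ¼ ln(1 − 2Q).
1 − 2P − Q = 0.551724, giving −½ ln(0.551724) = 0.297354.
1 − 2Q = 0.793104, giving −¼ ln(0.793104) = 0.057950.
d = 0.297354 + 0.057950 = 0.355304.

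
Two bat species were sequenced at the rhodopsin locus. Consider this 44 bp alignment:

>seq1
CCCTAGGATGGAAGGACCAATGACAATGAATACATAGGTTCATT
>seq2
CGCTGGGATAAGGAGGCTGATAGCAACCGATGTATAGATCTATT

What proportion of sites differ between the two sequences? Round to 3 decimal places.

The sequences differ at 20 of 44 positions.
p = 20/44 = 0.454545… ≈ 0.455 (to 3 d.p.).

0.455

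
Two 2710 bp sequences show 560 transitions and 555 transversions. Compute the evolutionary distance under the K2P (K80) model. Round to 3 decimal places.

P = 560/2710 ≈ 0.206642 and Q = 555/2710 ≈ 0.204797.
Under the Kimura two-parameter model, d = −½ ln(1 − 2P − Q) − ¼ ln(1 − 2Q).
1 − 2P − Q = 0.381919, giving −½ ln(0.381919) = 0.481273.
1 − 2Q = 0.590406, giving −¼ ln(0.590406) = 0.131736.
d = 0.481273 + 0.131736 = 0.613009.

0.613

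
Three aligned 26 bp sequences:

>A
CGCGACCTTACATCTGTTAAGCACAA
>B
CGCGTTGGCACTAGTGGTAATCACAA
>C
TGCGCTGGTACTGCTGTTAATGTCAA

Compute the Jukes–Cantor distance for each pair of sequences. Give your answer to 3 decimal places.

d(A,B) = 0.539, d(A,C) = 0.539, d(B,C) = 0.396

A–B: 10/26 sites differ → p ≈ 0.384615, d = −0.75 ln(1 − 0.51282) = 0.539341 ≈ 0.539.
A–C: 10/26 sites differ → p ≈ 0.384615, d = −0.75 ln(1 − 0.51282) = 0.539341 ≈ 0.539.
B–C: 8/26 sites differ → p ≈ 0.307692, d = −0.75 ln(1 − 0.410256) = 0.396050 ≈ 0.396.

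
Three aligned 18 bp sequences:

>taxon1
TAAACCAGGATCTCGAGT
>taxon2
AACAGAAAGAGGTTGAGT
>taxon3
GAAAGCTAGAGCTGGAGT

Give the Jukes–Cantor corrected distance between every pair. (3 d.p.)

taxon1–taxon2: 8/18 sites differ → p ≈ 0.444444, d = −0.75 ln(1 − 0.592592) = 0.673455 ≈ 0.673.
taxon1–taxon3: 6/18 sites differ → p ≈ 0.333333, d = −0.75 ln(1 − 0.444444) = 0.440839 ≈ 0.441.
taxon2–taxon3: 6/18 sites differ → p ≈ 0.333333, d = −0.75 ln(1 − 0.444444) = 0.440839 ≈ 0.441.

d(taxon1,taxon2) = 0.673, d(taxon1,taxon3) = 0.441, d(taxon2,taxon3) = 0.441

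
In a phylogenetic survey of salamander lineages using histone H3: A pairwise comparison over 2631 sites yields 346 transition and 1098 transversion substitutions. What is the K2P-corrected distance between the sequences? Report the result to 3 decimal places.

1.020

P = 346/2631 ≈ 0.131509 and Q = 1098/2631 ≈ 0.417332.
Under the Kimura two-parameter model, d = −½ ln(1 − 2P − Q) − ¼ ln(1 − 2Q).
1 − 2P − Q = 0.31965, giving −½ ln(0.31965) = 0.570264.
1 − 2Q = 0.165336, giving −¼ ln(0.165336) = 0.449944.
d = 0.570264 + 0.449944 = 1.020208.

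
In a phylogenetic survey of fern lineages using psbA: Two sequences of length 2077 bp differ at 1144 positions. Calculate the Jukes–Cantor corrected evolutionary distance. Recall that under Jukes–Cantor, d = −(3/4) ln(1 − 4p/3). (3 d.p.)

0.994

p = 1144/2077 ≈ 0.550794.
d = −(3/4) ln(1 − 4p/3) = −0.75 ln(1 − 0.734392) = −0.75 ln(0.265608)
  = −0.75 × (-1.325734) = 0.994301 substitutions/site.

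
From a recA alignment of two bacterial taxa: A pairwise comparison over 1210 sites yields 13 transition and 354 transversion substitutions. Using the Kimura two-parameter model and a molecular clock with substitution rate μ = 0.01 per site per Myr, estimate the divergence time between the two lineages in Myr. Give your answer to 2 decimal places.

20.42

P = 13/1210 ≈ 0.010744 and Q = 354/1210 ≈ 0.292562.
Under the Kimura two-parameter model, d = −½ ln(1 − 2P − Q) − ¼ ln(1 − 2Q).
1 − 2P − Q = 0.68595, giving −½ ln(0.68595) = 0.188475.
1 − 2Q = 0.414876, giving −¼ ln(0.414876) = 0.219944.
d = 0.188475 + 0.219944 = 0.408419.
Under a molecular clock d = 2μt, so t = d/(2μ) = 0.408419 / (2 × 0.01) = 20.42 Myr.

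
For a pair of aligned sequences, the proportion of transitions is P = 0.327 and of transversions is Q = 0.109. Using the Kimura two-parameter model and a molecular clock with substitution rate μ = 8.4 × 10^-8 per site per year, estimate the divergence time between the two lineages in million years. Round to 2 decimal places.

4.65

Under the Kimura two-parameter model, d = −½ ln(1 − 2P − Q) − ¼ ln(1 − 2Q).
1 − 2P − Q = 0.237, giving −½ ln(0.237) = 0.719848.
1 − 2Q = 0.782, giving −¼ ln(0.782) = 0.061475.
d = 0.719848 + 0.061475 = 0.781323.
Under a molecular clock d = 2μt, so t = d/(2μ) = 0.781323 / (2 × 8.4 × 10^-8) = 4.65 million years.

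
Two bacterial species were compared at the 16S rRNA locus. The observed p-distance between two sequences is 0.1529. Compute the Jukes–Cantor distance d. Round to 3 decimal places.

0.171

d = −(3/4) ln(1 − 4p/3) = −0.75 ln(1 − 0.203867) = −0.75 ln(0.796133)
  = −0.75 × (-0.227989) = 0.170992 substitutions/site.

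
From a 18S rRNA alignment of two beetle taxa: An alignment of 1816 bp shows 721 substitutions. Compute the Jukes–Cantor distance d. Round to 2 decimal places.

0.57

p = 721/1816 ≈ 0.397026.
d = −(3/4) ln(1 − 4p/3) = −0.75 ln(1 − 0.529368) = −0.75 ln(0.470632)
  = −0.75 × (-0.753679) = 0.565259 substitutions/site.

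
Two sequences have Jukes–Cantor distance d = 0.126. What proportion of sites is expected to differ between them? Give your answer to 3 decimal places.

0.116

p = (3/4)(1 − e^(−4d/3)) = 0.75 × (1 − e^(-0.168)) = 0.75 × (1 − 0.845354) = 0.115985.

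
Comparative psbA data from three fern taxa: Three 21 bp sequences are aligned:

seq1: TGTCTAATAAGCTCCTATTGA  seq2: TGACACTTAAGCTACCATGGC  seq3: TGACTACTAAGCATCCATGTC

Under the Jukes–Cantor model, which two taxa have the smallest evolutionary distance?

seq2 and seq3

seq1–seq2: 8/21 differ, p = 0.381, d = 0.532.
seq1–seq3: 8/21 differ, p = 0.381, d = 0.532.
seq2–seq3: 6/21 differ, p = 0.286, d = 0.360.
The smallest distance is between seq2 and seq3.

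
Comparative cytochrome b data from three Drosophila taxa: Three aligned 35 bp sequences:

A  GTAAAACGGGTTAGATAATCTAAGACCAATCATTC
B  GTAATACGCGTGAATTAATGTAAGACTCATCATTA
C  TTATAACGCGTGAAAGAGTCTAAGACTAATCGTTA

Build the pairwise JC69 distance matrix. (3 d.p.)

d(A,B) = 0.315, d(A,C) = 0.360, d(B,C) = 0.315

A–B: 9/35 sites differ → p ≈ 0.257143, d = −0.75 ln(1 − 0.342857) = 0.314890 ≈ 0.315.
A–C: 10/35 sites differ → p ≈ 0.285714, d = −0.75 ln(1 − 0.380952) = 0.359679 ≈ 0.360.
B–C: 9/35 sites differ → p ≈ 0.257143, d = −0.75 ln(1 − 0.342857) = 0.314890 ≈ 0.315.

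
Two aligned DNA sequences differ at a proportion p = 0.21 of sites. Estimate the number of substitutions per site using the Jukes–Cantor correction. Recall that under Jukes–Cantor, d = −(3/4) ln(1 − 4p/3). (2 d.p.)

d = −(3/4) ln(1 − 4p/3) = −0.75 ln(1 − 0.28) = −0.75 ln(0.72)
  = −0.75 × (-0.328504) = 0.246378 substitutions/site.

0.25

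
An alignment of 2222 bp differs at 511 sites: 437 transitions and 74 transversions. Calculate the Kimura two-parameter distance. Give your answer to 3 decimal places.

0.295

P = 437/2222 ≈ 0.19667 and Q = 74/2222 ≈ 0.033303.
Under the Kimura two-parameter model, d = −½ ln(1 − 2P − Q) − ¼ ln(1 − 2Q).
1 − 2P − Q = 0.573357, giving −½ ln(0.573357) = 0.278123.
1 − 2Q = 0.933394, giving −¼ ln(0.933394) = 0.017232.
d = 0.278123 + 0.017232 = 0.295355.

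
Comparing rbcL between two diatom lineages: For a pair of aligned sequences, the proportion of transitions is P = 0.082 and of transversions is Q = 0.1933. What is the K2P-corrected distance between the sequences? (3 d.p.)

0.343

Under the Kimura two-parameter model, d = −½ ln(1 − 2P − Q) − ¼ ln(1 − 2Q).
1 − 2P − Q = 0.6427, giving −½ ln(0.6427) = 0.221039.
1 − 2Q = 0.6134, giving −¼ ln(0.6134) = 0.122185.
d = 0.221039 + 0.122185 = 0.343224.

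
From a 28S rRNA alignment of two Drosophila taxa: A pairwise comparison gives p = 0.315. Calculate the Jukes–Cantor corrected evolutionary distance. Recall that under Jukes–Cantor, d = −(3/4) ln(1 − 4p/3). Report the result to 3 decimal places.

0.409

d = −(3/4) ln(1 − 4p/3) = −0.75 ln(1 − 0.42) = −0.75 ln(0.58)
  = −0.75 × (-0.544727) = 0.408545 substitutions/site.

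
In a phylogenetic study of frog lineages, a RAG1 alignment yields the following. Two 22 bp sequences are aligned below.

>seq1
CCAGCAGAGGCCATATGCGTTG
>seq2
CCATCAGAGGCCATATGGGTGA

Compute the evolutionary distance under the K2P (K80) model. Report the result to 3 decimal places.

Of 22 sites, 1 differences are transitions and 3 are transversions, so P = 1/22 ≈ 0.045455 and Q = 3/22 ≈ 0.136364.
Under the Kimura two-parameter model, d = −½ ln(1 − 2P − Q) − ¼ ln(1 − 2Q).
1 − 2P − Q = 0.772726, giving −½ ln(0.772726) = 0.128915.
1 − 2Q = 0.727272, giving −¼ ln(0.727272) = 0.079614.
d = 0.128915 + 0.079614 = 0.208529.

0.209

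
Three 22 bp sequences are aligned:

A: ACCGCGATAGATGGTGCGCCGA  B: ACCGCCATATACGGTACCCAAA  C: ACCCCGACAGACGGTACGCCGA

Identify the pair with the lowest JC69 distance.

A–B: 7/22 differ, p = 0.318, d = 0.414.
A–C: 4/22 differ, p = 0.182, d = 0.208.
B–C: 7/22 differ, p = 0.318, d = 0.414.
The smallest distance is between A and C.

A and C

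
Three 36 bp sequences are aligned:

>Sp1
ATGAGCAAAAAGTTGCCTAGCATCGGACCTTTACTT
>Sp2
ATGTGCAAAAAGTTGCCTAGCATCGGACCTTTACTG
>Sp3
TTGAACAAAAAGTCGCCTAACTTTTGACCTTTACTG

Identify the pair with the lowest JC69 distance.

Sp1 and Sp2

Sp1–Sp2: 2/36 differ, p = 0.056, d = 0.058.
Sp1–Sp3: 8/36 differ, p = 0.222, d = 0.264.
Sp2–Sp3: 8/36 differ, p = 0.222, d = 0.264.
The smallest distance is between Sp1 and Sp2.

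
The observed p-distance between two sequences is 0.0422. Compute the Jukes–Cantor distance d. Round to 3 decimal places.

0.043

d = −(3/4) ln(1 − 4p/3) = −0.75 ln(1 − 0.056267) = −0.75 ln(0.943733)
  = −0.75 × (-0.057912) = 0.043434 substitutions/site.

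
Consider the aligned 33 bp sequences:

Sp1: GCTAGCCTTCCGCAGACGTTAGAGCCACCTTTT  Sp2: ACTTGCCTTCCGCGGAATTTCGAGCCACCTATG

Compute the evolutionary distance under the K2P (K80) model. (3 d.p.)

0.294

Of 33 sites, 2 differences are transitions and 6 are transversions, so P = 2/33 ≈ 0.060606 and Q = 6/33 ≈ 0.181818.
Under the Kimura two-parameter model, d = −½ ln(1 − 2P − Q) − ¼ ln(1 − 2Q).
1 − 2P − Q = 0.69697, giving −½ ln(0.69697) = 0.180506.
1 − 2Q = 0.636364, giving −¼ ln(0.636364) = 0.112996.
d = 0.180506 + 0.112996 = 0.293502.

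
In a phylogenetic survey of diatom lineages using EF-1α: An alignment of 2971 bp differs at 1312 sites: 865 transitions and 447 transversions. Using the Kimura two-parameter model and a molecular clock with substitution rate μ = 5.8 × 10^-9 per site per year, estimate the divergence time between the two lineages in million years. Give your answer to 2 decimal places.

64.59

P = 865/2971 ≈ 0.291148 and Q = 447/2971 ≈ 0.150454.
Under the Kimura two-parameter model, d = −½ ln(1 − 2P − Q) − ¼ ln(1 − 2Q).
1 − 2P − Q = 0.26725, giving −½ ln(0.26725) = 0.659785.
1 − 2Q = 0.699092, giving −¼ ln(0.699092) = 0.089493.
d = 0.659785 + 0.089493 = 0.749278.
Under a molecular clock d = 2μt, so t = d/(2μ) = 0.749278 / (2 × 5.8 × 10^-9) = 64.59 million years.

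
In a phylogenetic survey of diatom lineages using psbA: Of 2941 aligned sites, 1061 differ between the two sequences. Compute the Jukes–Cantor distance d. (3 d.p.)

0.492

p = 1061/2941 ≈ 0.360762.
d = −(3/4) ln(1 − 4p/3) = −0.75 ln(1 − 0.481016) = −0.75 ln(0.518984)
  = −0.75 × (-0.655882) = 0.491912 substitutions/site.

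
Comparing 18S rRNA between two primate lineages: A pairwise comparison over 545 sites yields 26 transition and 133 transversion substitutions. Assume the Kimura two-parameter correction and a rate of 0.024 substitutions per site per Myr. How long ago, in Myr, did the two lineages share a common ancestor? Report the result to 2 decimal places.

P = 26/545 ≈ 0.047706 and Q = 133/545 ≈ 0.244037.
Under the Kimura two-parameter model, d = −½ ln(1 − 2P − Q) − ¼ ln(1 − 2Q).
1 − 2P − Q = 0.660551, giving −½ ln(0.660551) = 0.207340.
1 − 2Q = 0.511926, giving −¼ ln(0.511926) = 0.167394.
d = 0.207340 + 0.167394 = 0.374734.
Under a molecular clock d = 2μt, so t = d/(2μ) = 0.374734 / (2 × 0.024) = 7.81 Myr.

7.81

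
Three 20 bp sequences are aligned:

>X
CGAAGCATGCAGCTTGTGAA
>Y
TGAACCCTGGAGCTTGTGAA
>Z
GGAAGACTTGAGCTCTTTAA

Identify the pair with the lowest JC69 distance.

X–Y: 4/20 differ, p = 0.200, d = 0.233.
X–Z: 8/20 differ, p = 0.400, d = 0.572.
Y–Z: 7/20 differ, p = 0.350, d = 0.471.
The smallest distance is between X and Y.

X and Y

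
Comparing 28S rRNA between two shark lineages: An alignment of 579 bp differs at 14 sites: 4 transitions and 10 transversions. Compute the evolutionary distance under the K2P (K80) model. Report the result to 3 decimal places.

0.025

P = 4/579 ≈ 0.006908 and Q = 10/579 ≈ 0.017271.
Under the Kimura two-parameter model, d = −½ ln(1 − 2P − Q) − ¼ ln(1 − 2Q).
1 − 2P − Q = 0.968913, giving −½ ln(0.968913) = 0.015790.
1 − 2Q = 0.965458, giving −¼ ln(0.965458) = 0.008788.
d = 0.015790 + 0.008788 = 0.024578.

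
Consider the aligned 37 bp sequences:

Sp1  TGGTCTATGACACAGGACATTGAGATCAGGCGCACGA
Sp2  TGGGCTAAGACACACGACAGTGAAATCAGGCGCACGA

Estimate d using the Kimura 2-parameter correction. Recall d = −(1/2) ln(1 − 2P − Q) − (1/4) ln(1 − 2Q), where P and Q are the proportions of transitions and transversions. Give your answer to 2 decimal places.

0.15

Of 37 sites, 1 differences are transitions and 4 are transversions, so P = 1/37 ≈ 0.027027 and Q = 4/37 ≈ 0.108108.
Under the Kimura two-parameter model, d = −½ ln(1 − 2P − Q) − ¼ ln(1 − 2Q).
1 − 2P − Q = 0.837838, giving −½ ln(0.837838) = 0.088465.
1 − 2Q = 0.783784, giving −¼ ln(0.783784) = 0.060905.
d = 0.088465 + 0.060905 = 0.149370.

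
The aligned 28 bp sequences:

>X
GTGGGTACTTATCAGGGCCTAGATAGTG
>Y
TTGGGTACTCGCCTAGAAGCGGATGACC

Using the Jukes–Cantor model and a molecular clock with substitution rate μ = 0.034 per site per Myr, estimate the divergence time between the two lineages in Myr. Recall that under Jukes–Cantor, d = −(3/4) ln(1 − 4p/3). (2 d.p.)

The sequences differ at 15 of 28 sites, so p = 15/28 ≈ 0.535714.
d = −(3/4) ln(1 − 4p/3) = −0.75 ln(1 − 0.714285) = −0.75 ln(0.285715)
  = −0.75 × (-1.252760) = 0.939570 substitutions/site.
Under a molecular clock d = 2μt, so t = d/(2μ) = 0.939570 / (2 × 0.034) = 13.82 Myr.

13.82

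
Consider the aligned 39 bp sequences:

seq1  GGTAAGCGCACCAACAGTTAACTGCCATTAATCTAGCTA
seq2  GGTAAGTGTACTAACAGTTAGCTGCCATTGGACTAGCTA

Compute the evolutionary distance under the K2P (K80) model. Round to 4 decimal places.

Of 39 sites, 6 differences are transitions and 1 are transversions, so P = 6/39 ≈ 0.153846 and Q = 1/39 ≈ 0.025641.
Under the Kimura two-parameter model, d = −½ ln(1 − 2P − Q) − ¼ ln(1 − 2Q).
1 − 2P − Q = 0.666667, giving −½ ln(0.666667) = 0.202732.
1 − 2Q = 0.948718, giving −¼ ln(0.948718) = 0.013161.
d = 0.202732 + 0.013161 = 0.215893.

0.2159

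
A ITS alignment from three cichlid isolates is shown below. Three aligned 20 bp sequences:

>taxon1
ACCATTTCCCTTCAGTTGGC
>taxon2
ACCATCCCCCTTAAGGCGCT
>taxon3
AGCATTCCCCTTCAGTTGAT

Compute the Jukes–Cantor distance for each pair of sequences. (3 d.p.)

d(taxon1,taxon2) = 0.471, d(taxon1,taxon3) = 0.233, d(taxon2,taxon3) = 0.383

taxon1–taxon2: 7/20 sites differ → p = 0.35, d = −0.75 ln(1 − 0.466667) = 0.471457 ≈ 0.471.
taxon1–taxon3: 4/20 sites differ → p = 0.2, d = −0.75 ln(1 − 0.266667) = 0.232617 ≈ 0.233.
taxon2–taxon3: 6/20 sites differ → p = 0.3, d = −0.75 ln(1 − 0.4) = 0.383119 ≈ 0.383.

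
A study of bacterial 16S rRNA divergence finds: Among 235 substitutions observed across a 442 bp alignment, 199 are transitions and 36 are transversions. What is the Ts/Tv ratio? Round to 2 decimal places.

5.53

R = 199/36 = 5.527777… ≈ 5.53 (to 2 d.p.).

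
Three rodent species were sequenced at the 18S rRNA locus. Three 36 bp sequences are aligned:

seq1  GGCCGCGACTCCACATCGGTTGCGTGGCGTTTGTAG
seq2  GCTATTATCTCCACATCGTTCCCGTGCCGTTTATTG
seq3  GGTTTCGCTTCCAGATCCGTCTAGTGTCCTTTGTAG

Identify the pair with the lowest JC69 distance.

seq1 and seq3

seq1–seq2: 13/36 differ, p = 0.361, d = 0.493.
seq1–seq3: 12/36 differ, p = 0.333, d = 0.441.
seq2–seq3: 15/36 differ, p = 0.417, d = 0.608.
The smallest distance is between seq1 and seq3.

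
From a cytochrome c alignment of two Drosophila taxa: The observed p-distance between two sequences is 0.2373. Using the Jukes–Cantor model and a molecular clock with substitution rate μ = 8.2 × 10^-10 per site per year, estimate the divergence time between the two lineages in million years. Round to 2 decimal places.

d = −(3/4) ln(1 − 4p/3) = −0.75 ln(1 − 0.3164) = −0.75 ln(0.6836)
  = −0.75 × (-0.380382) = 0.285287 substitutions/site.
Under a molecular clock d = 2μt, so t = d/(2μ) = 0.285287 / (2 × 8.2 × 10^-10) = 173.96 million years.

173.96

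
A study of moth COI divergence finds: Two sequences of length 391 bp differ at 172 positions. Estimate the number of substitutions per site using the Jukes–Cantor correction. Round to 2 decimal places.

0.66

p = 172/391 ≈ 0.439898.
d = −(3/4) ln(1 − 4p/3) = −0.75 ln(1 − 0.586531) = −0.75 ln(0.413469)
  = −0.75 × (-0.883173) = 0.662380 substitutions/site.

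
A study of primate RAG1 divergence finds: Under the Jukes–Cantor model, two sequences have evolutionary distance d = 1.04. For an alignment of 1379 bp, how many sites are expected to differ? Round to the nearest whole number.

Invert JC69: p = (3/4)(1 − e^(−4d/3)) = 0.75 × (1 − e^(-1.386667)) = 0.75 × (1 − 0.249907) = 0.562570.
Expected differing sites = pL ≈ 0.562570 × 1379 = 775.78403 ≈ 776.

776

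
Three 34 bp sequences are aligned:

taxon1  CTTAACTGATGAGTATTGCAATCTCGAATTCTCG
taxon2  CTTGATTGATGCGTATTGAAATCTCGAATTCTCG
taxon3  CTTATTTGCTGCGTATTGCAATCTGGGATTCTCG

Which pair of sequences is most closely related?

taxon1 and taxon2

taxon1–taxon2: 4/34 differ, p = 0.118, d = 0.128.
taxon1–taxon3: 6/34 differ, p = 0.176, d = 0.201.
taxon2–taxon3: 6/34 differ, p = 0.176, d = 0.201.
The smallest distance is between taxon1 and taxon2.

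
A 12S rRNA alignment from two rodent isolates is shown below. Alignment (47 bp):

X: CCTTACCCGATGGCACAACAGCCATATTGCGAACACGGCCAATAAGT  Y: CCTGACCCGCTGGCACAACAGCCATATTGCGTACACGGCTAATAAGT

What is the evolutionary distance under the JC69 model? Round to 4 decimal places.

The sequences differ at 4 of 47 sites (4, 10, 32, 40), so p = 4/47 ≈ 0.085106.
d = −(3/4) ln(1 − 4p/3) = −0.75 ln(1 − 0.113475) = −0.75 ln(0.886525)
  = −0.75 × (-0.120446) = 0.090335 substitutions/site.

0.0903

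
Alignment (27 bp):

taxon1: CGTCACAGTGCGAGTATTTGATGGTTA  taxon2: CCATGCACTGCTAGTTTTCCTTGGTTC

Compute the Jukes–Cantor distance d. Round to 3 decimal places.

The sequences differ at 11 of 27 sites, so p = 11/27 ≈ 0.407407.
d = −(3/4) ln(1 − 4p/3) = −0.75 ln(1 − 0.543209) = −0.75 ln(0.456791)
  = −0.75 × (-0.783529) = 0.587647 substitutions/site.

0.588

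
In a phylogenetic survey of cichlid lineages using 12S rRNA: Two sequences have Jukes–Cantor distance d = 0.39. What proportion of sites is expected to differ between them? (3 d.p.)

p = (3/4)(1 − e^(−4d/3)) = 0.75 × (1 − e^(-0.52)) = 0.75 × (1 − 0.594521) = 0.304109.

0.304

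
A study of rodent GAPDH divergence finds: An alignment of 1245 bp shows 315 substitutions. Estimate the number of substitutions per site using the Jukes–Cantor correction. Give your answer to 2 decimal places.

p = 315/1245 ≈ 0.253012.
d = −(3/4) ln(1 − 4p/3) = −0.75 ln(1 − 0.337349) = −0.75 ln(0.662651)
  = −0.75 × (-0.411507) = 0.308630 substitutions/site.

0.31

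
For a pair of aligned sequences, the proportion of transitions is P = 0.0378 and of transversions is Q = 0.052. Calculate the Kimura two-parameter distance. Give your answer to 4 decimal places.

Under the Kimura two-parameter model, d = −½ ln(1 − 2P − Q) − ¼ ln(1 − 2Q).
1 − 2P − Q = 0.8724, giving −½ ln(0.8724) = 0.068254.
1 − 2Q = 0.896, giving −¼ ln(0.896) = 0.027454.
d = 0.068254 + 0.027454 = 0.095708.

0.0957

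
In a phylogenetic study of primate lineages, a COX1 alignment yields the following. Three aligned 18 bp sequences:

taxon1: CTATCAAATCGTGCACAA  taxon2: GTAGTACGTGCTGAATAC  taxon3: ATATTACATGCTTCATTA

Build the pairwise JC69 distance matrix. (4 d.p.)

d(taxon1,taxon2) = 1.0124, d(taxon1,taxon3) = 0.6735, d(taxon2,taxon3) = 0.5482

taxon1–taxon2: 10/18 sites differ → p ≈ 0.555556, d = −0.75 ln(1 − 0.740741) = 1.012446 ≈ 1.0124.
taxon1–taxon3: 8/18 sites differ → p ≈ 0.444444, d = −0.75 ln(1 − 0.592592) = 0.673455 ≈ 0.6735.
taxon2–taxon3: 7/18 sites differ → p ≈ 0.388889, d = −0.75 ln(1 − 0.518519) = 0.548166 ≈ 0.5482.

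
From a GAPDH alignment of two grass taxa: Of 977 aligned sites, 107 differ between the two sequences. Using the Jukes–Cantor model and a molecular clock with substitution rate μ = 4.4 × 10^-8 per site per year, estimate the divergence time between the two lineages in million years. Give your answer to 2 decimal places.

p = 107/977 ≈ 0.109519.
d = −(3/4) ln(1 − 4p/3) = −0.75 ln(1 − 0.146025) = −0.75 ln(0.853975)
  = −0.75 × (-0.157853) = 0.118390 substitutions/site.
Under a molecular clock d = 2μt, so t = d/(2μ) = 0.118390 / (2 × 4.4 × 10^-8) = 1.35 million years.

1.35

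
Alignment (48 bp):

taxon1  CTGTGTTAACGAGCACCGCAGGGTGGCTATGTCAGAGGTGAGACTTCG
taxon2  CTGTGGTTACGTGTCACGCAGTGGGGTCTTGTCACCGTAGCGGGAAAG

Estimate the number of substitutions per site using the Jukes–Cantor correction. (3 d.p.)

The sequences differ at 21 of 48 sites, so p = 21/48 = 0.4375.
d = −(3/4) ln(1 − 4p/3) = −0.75 ln(1 − 0.583333) = −0.75 ln(0.416667)
  = −0.75 × (-0.875468) = 0.656601 substitutions/site.

0.657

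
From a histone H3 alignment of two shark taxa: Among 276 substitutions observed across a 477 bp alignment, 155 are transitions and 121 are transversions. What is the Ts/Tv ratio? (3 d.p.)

R = 155/121 = 1.280991… ≈ 1.281 (to 3 d.p.).

1.281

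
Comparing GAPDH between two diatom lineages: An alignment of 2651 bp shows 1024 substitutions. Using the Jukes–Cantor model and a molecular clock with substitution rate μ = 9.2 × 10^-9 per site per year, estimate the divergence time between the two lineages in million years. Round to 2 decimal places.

p = 1024/2651 ≈ 0.386269.
d = −(3/4) ln(1 − 4p/3) = −0.75 ln(1 − 0.515025) = −0.75 ln(0.484975)
  = −0.75 × (-0.723658) = 0.542744 substitutions/site.
Under a molecular clock d = 2μt, so t = d/(2μ) = 0.542744 / (2 × 9.2 × 10^-9) = 29.50 million years.

29.50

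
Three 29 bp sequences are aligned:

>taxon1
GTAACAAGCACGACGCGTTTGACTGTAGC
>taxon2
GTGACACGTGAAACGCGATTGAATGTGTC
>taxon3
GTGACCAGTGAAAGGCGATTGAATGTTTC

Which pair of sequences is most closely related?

taxon1–taxon2: 10/29 differ, p = 0.345, d = 0.462.
taxon1–taxon3: 11/29 differ, p = 0.379, d = 0.529.
taxon2–taxon3: 4/29 differ, p = 0.138, d = 0.152.
The smallest distance is between taxon2 and taxon3.

taxon2 and taxon3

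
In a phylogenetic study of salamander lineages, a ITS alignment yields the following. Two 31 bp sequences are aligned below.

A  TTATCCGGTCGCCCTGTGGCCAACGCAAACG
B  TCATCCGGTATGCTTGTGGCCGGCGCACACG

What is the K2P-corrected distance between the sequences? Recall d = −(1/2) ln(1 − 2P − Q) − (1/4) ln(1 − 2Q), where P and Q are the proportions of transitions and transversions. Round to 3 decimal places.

0.319

Of 31 sites, 4 differences are transitions and 4 are transversions, so P = 4/31 ≈ 0.129032 and Q = 4/31 ≈ 0.129032.
Under the Kimura two-parameter model, d = −½ ln(1 − 2P − Q) − ¼ ln(1 − 2Q).
1 − 2P − Q = 0.612904, giving −½ ln(0.612904) = 0.244773.
1 − 2Q = 0.741936, giving −¼ ln(0.741936) = 0.074623.
d = 0.244773 + 0.074623 = 0.319396.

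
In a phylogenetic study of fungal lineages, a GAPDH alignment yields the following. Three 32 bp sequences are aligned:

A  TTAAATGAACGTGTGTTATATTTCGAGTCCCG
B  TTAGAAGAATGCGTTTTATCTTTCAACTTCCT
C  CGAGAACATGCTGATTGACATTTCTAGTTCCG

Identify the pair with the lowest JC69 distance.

A–B: 10/32 differ, p = 0.313, d = 0.404.
A–C: 14/32 differ, p = 0.438, d = 0.657.
B–C: 14/32 differ, p = 0.438, d = 0.657.
The smallest distance is between A and B.

A and B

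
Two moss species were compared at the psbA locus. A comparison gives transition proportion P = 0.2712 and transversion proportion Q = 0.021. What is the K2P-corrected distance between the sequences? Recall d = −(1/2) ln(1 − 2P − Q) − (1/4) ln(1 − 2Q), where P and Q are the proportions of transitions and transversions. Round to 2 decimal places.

Under the Kimura two-parameter model, d = −½ ln(1 − 2P − Q) − ¼ ln(1 − 2Q).
1 − 2P − Q = 0.4366, giving −½ ln(0.4366) = 0.414369.
1 − 2Q = 0.958, giving −¼ ln(0.958) = 0.010727.
d = 0.414369 + 0.010727 = 0.425096.

0.43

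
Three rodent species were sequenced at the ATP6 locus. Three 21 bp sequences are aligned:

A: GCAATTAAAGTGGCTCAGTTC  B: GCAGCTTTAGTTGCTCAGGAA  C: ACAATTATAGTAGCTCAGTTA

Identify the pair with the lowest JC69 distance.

A and C

A–B: 8/21 differ, p = 0.381, d = 0.532.
A–C: 4/21 differ, p = 0.190, d = 0.220.
B–C: 7/21 differ, p = 0.333, d = 0.441.
The smallest distance is between A and C.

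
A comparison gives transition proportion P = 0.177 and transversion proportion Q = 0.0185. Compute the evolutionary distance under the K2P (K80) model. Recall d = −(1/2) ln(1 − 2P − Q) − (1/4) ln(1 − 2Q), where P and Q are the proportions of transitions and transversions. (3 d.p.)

Under the Kimura two-parameter model, d = −½ ln(1 − 2P − Q) − ¼ ln(1 − 2Q).
1 − 2P − Q = 0.6275, giving −½ ln(0.6275) = 0.233006.
1 − 2Q = 0.963, giving −¼ ln(0.963) = 0.009425.
d = 0.233006 + 0.009425 = 0.242431.

0.242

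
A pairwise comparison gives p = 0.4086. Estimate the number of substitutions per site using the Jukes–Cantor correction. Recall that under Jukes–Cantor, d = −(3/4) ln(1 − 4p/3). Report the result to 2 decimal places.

d = −(3/4) ln(1 − 4p/3) = −0.75 ln(1 − 0.5448) = −0.75 ln(0.4552)
  = −0.75 × (-0.787018) = 0.590264 substitutions/site.

0.59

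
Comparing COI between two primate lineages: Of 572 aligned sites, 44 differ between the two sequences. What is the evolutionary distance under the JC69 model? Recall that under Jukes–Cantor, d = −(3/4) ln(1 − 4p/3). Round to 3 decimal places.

p = 44/572 ≈ 0.076923.
d = −(3/4) ln(1 − 4p/3) = −0.75 ln(1 − 0.102564) = −0.75 ln(0.897436)
  = −0.75 × (-0.108213) = 0.081160 substitutions/site.

0.081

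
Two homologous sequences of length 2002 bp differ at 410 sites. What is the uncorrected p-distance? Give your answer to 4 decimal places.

0.2048

p = 410/2002 = 0.204795… ≈ 0.2048 (to 4 d.p.).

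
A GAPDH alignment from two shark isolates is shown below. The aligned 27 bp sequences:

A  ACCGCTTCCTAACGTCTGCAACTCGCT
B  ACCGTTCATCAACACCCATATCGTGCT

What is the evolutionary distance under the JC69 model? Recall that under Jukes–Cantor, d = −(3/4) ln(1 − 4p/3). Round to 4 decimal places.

0.7704

The sequences differ at 13 of 27 sites, so p = 13/27 ≈ 0.481481.
d = −(3/4) ln(1 − 4p/3) = −0.75 ln(1 − 0.641975) = −0.75 ln(0.358025)
  = −0.75 × (-1.027152) = 0.770364 substitutions/site.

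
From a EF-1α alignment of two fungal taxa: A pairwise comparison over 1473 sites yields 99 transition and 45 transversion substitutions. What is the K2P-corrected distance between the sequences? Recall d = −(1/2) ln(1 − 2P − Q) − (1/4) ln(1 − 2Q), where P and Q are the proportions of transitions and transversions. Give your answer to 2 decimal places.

0.11

P = 99/1473 ≈ 0.06721 and Q = 45/1473 ≈ 0.03055.
Under the Kimura two-parameter model, d = −½ ln(1 − 2P − Q) − ¼ ln(1 − 2Q).
1 − 2P − Q = 0.83503, giving −½ ln(0.83503) = 0.090144.
1 − 2Q = 0.9389, giving −¼ ln(0.9389) = 0.015762.
d = 0.090144 + 0.015762 = 0.105906.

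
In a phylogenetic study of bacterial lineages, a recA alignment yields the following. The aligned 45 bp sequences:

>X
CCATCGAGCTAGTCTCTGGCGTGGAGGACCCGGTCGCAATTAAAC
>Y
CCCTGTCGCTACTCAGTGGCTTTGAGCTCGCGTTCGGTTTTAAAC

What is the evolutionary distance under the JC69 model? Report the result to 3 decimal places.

The sequences differ at 16 of 45 sites, so p = 16/45 ≈ 0.355556.
d = −(3/4) ln(1 − 4p/3) = −0.75 ln(1 − 0.474075) = −0.75 ln(0.525925)
  = −0.75 × (-0.642597) = 0.481948 substitutions/site.

0.482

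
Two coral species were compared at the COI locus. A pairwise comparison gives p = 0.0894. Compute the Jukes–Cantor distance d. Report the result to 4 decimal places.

0.0952

d = −(3/4) ln(1 − 4p/3) = −0.75 ln(1 − 0.1192) = −0.75 ln(0.8808)
  = −0.75 × (-0.126925) = 0.095194 substitutions/site.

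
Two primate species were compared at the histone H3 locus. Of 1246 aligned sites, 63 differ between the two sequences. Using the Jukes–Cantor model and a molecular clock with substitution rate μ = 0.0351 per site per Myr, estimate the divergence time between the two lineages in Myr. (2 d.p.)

p = 63/1246 ≈ 0.050562.
d = −(3/4) ln(1 − 4p/3) = −0.75 ln(1 − 0.067416) = −0.75 ln(0.932584)
  = −0.75 × (-0.069796) = 0.052347 substitutions/site.
Under a molecular clock d = 2μt, so t = d/(2μ) = 0.052347 / (2 × 0.0351) = 0.75 Myr.

0.75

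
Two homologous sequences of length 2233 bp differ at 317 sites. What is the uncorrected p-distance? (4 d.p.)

0.1420

p = 317/2233 = 0.141961… ≈ 0.1420 (to 4 d.p.).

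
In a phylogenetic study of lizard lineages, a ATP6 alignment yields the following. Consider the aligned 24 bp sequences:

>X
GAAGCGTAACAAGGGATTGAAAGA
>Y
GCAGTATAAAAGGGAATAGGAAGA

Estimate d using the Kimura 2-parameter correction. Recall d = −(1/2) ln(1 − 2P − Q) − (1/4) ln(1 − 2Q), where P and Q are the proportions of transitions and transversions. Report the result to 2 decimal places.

0.46

Of 24 sites, 5 differences are transitions and 3 are transversions, so P = 5/24 ≈ 0.208333 and Q = 3/24 = 0.125.
Under the Kimura two-parameter model, d = −½ ln(1 − 2P − Q) − ¼ ln(1 − 2Q).
1 − 2P − Q = 0.458334, giving −½ ln(0.458334) = 0.390079.
1 − 2Q = 0.75, giving −¼ ln(0.75) = 0.071921.
d = 0.390079 + 0.071921 = 0.462000.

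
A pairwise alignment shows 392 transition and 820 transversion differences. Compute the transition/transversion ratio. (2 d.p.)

0.48

R = 392/820 = 0.478048… ≈ 0.48 (to 2 d.p.).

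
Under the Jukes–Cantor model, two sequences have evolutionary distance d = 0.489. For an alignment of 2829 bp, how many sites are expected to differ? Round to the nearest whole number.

Invert JC69: p = (3/4)(1 − e^(−4d/3)) = 0.75 × (1 − e^(-0.652)) = 0.75 × (1 − 0.521003) = 0.359248.
Expected differing sites = pL ≈ 0.359248 × 2829 = 1016.312592 ≈ 1016.

1016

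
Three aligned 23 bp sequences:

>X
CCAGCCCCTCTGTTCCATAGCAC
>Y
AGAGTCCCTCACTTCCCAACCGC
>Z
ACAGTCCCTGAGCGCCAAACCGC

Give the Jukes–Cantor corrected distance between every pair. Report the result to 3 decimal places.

d(X,Y) = 0.553, d(X,Z) = 0.553, d(Y,Z) = 0.321

X–Y: 9/23 sites differ → p ≈ 0.391304, d = −0.75 ln(1 − 0.521739) = 0.553199 ≈ 0.553.
X–Z: 9/23 sites differ → p ≈ 0.391304, d = −0.75 ln(1 − 0.521739) = 0.553199 ≈ 0.553.
Y–Z: 6/23 sites differ → p ≈ 0.26087, d = −0.75 ln(1 − 0.347827) = 0.320584 ≈ 0.321.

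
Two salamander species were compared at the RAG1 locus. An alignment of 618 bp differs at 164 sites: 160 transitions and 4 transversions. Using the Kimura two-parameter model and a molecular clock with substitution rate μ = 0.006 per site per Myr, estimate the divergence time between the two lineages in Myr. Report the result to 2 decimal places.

31.23

P = 160/618 ≈ 0.2589 and Q = 4/618 ≈ 0.006472.
Under the Kimura two-parameter model, d = −½ ln(1 − 2P − Q) − ¼ ln(1 − 2Q).
1 − 2P − Q = 0.475728, giving −½ ln(0.475728) = 0.371455.
1 − 2Q = 0.987056, giving −¼ ln(0.987056) = 0.003257.
d = 0.371455 + 0.003257 = 0.374712.
Under a molecular clock d = 2μt, so t = d/(2μ) = 0.374712 / (2 × 0.006) = 31.23 Myr.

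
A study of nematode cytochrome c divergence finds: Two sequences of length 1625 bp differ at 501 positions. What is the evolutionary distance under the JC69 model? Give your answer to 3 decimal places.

0.397

p = 501/1625 ≈ 0.308308.
d = −(3/4) ln(1 − 4p/3) = −0.75 ln(1 − 0.411077) = −0.75 ln(0.588923)
  = −0.75 × (-0.529460) = 0.397095 substitutions/site.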